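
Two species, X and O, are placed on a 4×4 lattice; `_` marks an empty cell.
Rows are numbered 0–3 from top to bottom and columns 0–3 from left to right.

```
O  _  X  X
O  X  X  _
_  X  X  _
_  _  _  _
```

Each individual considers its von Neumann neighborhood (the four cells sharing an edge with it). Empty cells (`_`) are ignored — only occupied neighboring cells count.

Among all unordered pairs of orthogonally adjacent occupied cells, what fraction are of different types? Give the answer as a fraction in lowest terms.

Scan each occupied cell's neighbors to the right and below so each pair is counted once.
From row 0: 0 unlike of 3 pairs (running 0/3).
From row 1: 1 unlike of 4 pairs (running 1/7).
From row 2: 0 unlike of 1 pairs (running 1/8).
Total adjacent occupied pairs: 8; unlike-type pairs: 1.
1/8 is already in lowest terms.

1/8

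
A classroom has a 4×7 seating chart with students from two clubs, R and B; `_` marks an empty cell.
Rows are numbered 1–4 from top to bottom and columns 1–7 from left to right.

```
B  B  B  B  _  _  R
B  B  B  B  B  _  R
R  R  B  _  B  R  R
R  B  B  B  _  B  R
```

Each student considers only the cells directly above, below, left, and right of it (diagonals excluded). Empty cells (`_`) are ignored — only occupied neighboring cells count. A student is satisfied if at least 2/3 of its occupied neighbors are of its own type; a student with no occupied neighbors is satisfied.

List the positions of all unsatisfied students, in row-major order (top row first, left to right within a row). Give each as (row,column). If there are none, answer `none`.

Row 1: (1,1)B 2/2 satisfied · (1,2)B 3/3 satisfied · (1,3)B 3/3 satisfied · (1,4)B 2/2 satisfied · (1,7)R 1/1 satisfied
Row 2: (2,1)B 2/3 satisfied · (2,2)B 3/4 satisfied · (2,3)B 4/4 satisfied · (2,4)B 3/3 satisfied · (2,5)B 2/2 satisfied · (2,7)R 2/2 satisfied
Row 3: (3,1)R 2/3 satisfied · (3,2)R 1/4 not · (3,3)B 2/3 satisfied · (3,5)B 1/2 not · (3,6)R 1/3 not · (3,7)R 3/3 satisfied
Row 4: (4,1)R 1/2 not · (4,2)B 1/3 not · (4,3)B 3/3 satisfied · (4,4)B 1/1 satisfied · (4,6)B 0/2 not · (4,7)R 1/2 not

(3,2), (3,5), (3,6), (4,1), (4,2), (4,6), (4,7)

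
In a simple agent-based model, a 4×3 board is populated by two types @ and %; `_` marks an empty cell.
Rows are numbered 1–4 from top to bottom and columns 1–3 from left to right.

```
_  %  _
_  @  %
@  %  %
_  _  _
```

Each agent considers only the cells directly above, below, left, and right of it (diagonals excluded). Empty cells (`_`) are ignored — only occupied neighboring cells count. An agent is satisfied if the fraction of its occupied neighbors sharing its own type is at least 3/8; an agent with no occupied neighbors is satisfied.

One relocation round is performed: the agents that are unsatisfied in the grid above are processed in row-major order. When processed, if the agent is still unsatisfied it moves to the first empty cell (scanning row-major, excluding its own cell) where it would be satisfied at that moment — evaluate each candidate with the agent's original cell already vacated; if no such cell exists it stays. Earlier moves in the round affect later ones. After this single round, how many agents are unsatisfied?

Initially unsatisfied (in order): (1,2), (2,2), (3,1), (3,2).
  (1,2) → (1,1).
  (2,2) → (2,1).
  (3,1): now satisfied by earlier moves; stays.
  (3,2): now satisfied by earlier moves; stays.
Resulting grid:
% _ _
@ _ %
@ % %
_ _ _
Unsatisfied now: (1,1).

1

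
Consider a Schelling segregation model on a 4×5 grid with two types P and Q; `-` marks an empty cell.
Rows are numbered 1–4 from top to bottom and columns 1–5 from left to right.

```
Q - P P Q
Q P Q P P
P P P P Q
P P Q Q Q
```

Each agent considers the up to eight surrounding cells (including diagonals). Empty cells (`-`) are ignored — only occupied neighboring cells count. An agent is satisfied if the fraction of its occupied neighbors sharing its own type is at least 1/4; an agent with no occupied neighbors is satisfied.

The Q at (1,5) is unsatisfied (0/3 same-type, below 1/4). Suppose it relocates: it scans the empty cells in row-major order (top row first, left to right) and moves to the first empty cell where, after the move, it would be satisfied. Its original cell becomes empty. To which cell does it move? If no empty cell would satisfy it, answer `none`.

(1,2)

Vacating (1,5). Empty cells in order:
  (1,2): 3/5 same-type → satisfied — stop here.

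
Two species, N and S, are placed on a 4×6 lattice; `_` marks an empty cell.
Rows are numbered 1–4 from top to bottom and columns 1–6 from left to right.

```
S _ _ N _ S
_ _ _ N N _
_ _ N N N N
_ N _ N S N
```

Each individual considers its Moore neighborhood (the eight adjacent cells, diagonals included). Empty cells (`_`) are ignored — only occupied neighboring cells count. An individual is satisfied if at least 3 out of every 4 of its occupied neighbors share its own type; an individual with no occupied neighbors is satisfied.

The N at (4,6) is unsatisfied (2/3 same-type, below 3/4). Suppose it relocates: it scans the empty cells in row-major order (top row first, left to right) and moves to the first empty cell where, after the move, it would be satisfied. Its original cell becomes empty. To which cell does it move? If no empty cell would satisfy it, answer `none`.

(1,3)

Vacating (4,6). Empty cells in order:
  (1,2): 0/1 same-type → still unsatisfied.
  (1,3): 2/2 same-type → satisfied — stop here.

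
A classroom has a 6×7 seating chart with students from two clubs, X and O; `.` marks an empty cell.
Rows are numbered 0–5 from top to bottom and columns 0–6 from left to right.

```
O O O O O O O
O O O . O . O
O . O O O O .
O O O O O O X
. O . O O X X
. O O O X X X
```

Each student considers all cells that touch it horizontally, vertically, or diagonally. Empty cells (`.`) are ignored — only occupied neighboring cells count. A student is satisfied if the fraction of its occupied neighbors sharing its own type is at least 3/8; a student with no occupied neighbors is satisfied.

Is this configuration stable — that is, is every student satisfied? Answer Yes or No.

Yes

(0,0)O 3/3 ok
(0,1)O 5/5 ok
(0,2)O 4/4 ok
(0,3)O 4/4 ok
(0,4)O 3/3 ok
(0,5)O 4/4 ok
(0,6)O 2/2 ok
(1,0)O 4/4 ok
(1,1)O 7/7 ok
(1,2)O 6/6 ok
(1,4)O 6/6 ok
(1,6)O 3/3 ok
(2,0)O 4/4 ok
(2,2)O 6/6 ok
(2,3)O 7/7 ok
(2,4)O 6/6 ok
(2,5)O 5/6 ok
(3,0)O 3/3 ok
(3,1)O 5/5 ok
(3,2)O 6/6 ok
(3,3)O 7/7 ok
(3,4)O 7/8 ok
(3,5)O 4/7 ok
(3,6)X 2/4 ok
(4,1)O 5/5 ok
(4,3)O 6/7 ok
(4,4)O 5/8 ok
(4,5)X 5/8 ok
(4,6)X 4/5 ok
(5,1)O 2/2 ok
(5,2)O 4/4 ok
(5,3)O 3/4 ok
(5,4)X 2/5 ok
(5,5)X 4/5 ok
(5,6)X 3/3 ok
All meet the threshold, so the configuration is stable.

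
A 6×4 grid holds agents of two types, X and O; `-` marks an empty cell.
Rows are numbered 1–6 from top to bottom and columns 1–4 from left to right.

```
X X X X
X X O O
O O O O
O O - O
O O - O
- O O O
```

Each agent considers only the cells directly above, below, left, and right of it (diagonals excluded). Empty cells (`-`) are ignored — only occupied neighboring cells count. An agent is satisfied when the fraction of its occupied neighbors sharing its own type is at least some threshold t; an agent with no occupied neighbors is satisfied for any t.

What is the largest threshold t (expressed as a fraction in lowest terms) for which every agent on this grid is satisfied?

1/2

(1,1)X 2/2
(1,2)X 3/3
(1,3)X 2/3
(1,4)X 1/2
(2,1)X 2/3
(2,2)X 2/4
(2,3)O 2/4
(2,4)O 2/3
(3,1)O 2/3
(3,2)O 3/4
(3,3)O 3/3
(3,4)O 3/3
(4,1)O 3/3
(4,2)O 3/3
(4,4)O 2/2
(5,1)O 2/2
(5,2)O 3/3
(5,4)O 2/2
(6,2)O 2/2
(6,3)O 2/2
(6,4)O 2/2
The smallest same-type fraction is 1/2 at (1,4), which reduces to 1/2. Any threshold above that leaves this agent unsatisfied.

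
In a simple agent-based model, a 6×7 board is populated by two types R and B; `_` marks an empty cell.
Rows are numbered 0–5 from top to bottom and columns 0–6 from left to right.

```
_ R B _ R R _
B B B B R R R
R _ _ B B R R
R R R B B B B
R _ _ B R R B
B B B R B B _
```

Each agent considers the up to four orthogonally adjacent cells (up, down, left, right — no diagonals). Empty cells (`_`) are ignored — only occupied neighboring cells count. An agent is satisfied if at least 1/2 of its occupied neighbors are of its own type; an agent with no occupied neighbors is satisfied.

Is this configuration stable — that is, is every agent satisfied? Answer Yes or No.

Row 0: (0,1)R 0/2 ✗ · (0,2)B 1/2 ✓ · (0,4)R 2/2 ✓ · (0,5)R 2/2 ✓
Row 1: (1,0)B 1/2 ✓ · (1,1)B 2/3 ✓ · (1,2)B 3/3 ✓ · (1,3)B 2/3 ✓ · (1,4)R 2/4 ✓ · (1,5)R 4/4 ✓ · (1,6)R 2/2 ✓
Row 2: (2,0)R 1/2 ✓ · (2,3)B 3/3 ✓ · (2,4)B 2/4 ✓ · (2,5)R 2/4 ✓ · (2,6)R 2/3 ✓
Row 3: (3,0)R 3/3 ✓ · (3,1)R 2/2 ✓ · (3,2)R 1/2 ✓ · (3,3)B 3/4 ✓ · (3,4)B 3/4 ✓ · (3,5)B 2/4 ✓ · (3,6)B 2/3 ✓
Row 4: (4,0)R 1/2 ✓ · (4,3)B 1/3 ✗ · (4,4)R 1/4 ✗ · (4,5)R 1/4 ✗ · (4,6)B 1/2 ✓
Row 5: (5,0)B 1/2 ✓ · (5,1)B 2/2 ✓ · (5,2)B 1/2 ✓ · (5,3)R 0/3 ✗ · (5,4)B 1/3 ✗ · (5,5)B 1/2 ✓
For instance (0,1) has only 0/2 same-type neighbors, below 1/2.

No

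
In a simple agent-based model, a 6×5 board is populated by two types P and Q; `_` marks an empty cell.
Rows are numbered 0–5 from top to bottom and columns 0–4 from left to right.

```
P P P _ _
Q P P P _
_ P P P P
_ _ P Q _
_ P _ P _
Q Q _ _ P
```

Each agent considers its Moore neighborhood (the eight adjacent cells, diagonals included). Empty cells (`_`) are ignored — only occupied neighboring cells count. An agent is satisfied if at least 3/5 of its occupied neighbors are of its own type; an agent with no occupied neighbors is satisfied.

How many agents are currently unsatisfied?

Row 0: (0,0)P 2/3 ok · (0,1)P 4/5 ok · (0,2)P 4/4 ok
Row 1: (1,0)Q 0/4 unhappy · (1,1)P 6/7 ok · (1,2)P 7/7 ok · (1,3)P 5/5 ok
Row 2: (2,1)P 4/5 ok · (2,2)P 6/7 ok · (2,3)P 5/6 ok · (2,4)P 2/3 ok
Row 3: (3,2)P 5/6 ok · (3,3)Q 0/5 unhappy
Row 4: (4,1)P 1/3 unhappy · (4,3)P 2/3 ok
Row 5: (5,0)Q 1/2 unhappy · (5,1)Q 1/2 unhappy · (5,4)P 1/1 ok
Unsatisfied: (1,0), (3,3), (4,1), (5,0), (5,1) — 5 in total.

5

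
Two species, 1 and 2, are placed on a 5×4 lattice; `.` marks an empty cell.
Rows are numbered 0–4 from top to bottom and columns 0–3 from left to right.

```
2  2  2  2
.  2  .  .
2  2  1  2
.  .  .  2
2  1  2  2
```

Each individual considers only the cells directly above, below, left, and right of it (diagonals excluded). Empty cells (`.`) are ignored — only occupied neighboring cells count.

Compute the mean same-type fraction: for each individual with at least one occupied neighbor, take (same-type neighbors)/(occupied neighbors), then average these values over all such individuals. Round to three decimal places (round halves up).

Row 0: (0,0)2 1/1 · (0,1)2 3/3 · (0,2)2 2/2 · (0,3)2 1/1
Row 1: (1,1)2 2/2
Row 2: (2,0)2 1/1 · (2,1)2 2/3 · (2,2)1 0/2 · (2,3)2 1/2
Row 3: (3,3)2 2/2
Row 4: (4,0)2 0/1 · (4,1)1 0/2 · (4,2)2 1/2 · (4,3)2 2/2
Sum over 14 individuals: 1/1 + 3/3 + 2/2 + 1/1 + 2/2 + 1/1 + 2/3 + 0/2 + 1/2 + 2/2 + 0/1 + 0/2 + 1/2 + 2/2 = 29/3; mean = 29/3 ÷ 14 = 29/42 = 0.690476… → 0.690.

0.690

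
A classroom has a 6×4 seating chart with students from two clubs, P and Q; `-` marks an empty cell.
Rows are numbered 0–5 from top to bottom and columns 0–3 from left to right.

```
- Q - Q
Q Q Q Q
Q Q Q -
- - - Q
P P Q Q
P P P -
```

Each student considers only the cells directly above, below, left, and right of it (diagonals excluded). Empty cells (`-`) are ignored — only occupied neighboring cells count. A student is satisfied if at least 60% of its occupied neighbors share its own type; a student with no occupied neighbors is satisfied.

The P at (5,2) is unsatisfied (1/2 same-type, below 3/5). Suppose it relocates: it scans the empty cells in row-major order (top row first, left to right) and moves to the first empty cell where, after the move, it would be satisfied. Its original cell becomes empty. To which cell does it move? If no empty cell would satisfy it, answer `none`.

none

Vacating (5,2). Empty cells in order:
  (0,0): 0/2 same-type → still unsatisfied.
  (0,2): 0/3 same-type → still unsatisfied.
  (2,3): 0/3 same-type → still unsatisfied.
  (3,0): 1/2 same-type → still unsatisfied.
  (3,1): 1/2 same-type → still unsatisfied.
  (3,2): 0/3 same-type → still unsatisfied.
  (5,3): 0/1 same-type → still unsatisfied.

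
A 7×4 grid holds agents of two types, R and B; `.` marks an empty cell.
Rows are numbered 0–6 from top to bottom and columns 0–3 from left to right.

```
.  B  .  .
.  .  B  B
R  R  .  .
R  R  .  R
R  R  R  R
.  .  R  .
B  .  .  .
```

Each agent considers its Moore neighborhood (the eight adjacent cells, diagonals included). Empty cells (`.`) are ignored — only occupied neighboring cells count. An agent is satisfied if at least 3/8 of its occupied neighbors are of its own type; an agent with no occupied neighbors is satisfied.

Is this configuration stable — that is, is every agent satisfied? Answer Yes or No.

Yes

(0,1)B 1/1 satisfied
(1,2)B 2/3 satisfied
(1,3)B 1/1 satisfied
(2,0)R 3/3 satisfied
(2,1)R 3/4 satisfied
(3,0)R 5/5 satisfied
(3,1)R 6/6 satisfied
(3,3)R 2/2 satisfied
(4,0)R 3/3 satisfied
(4,1)R 5/5 satisfied
(4,2)R 5/5 satisfied
(4,3)R 3/3 satisfied
(5,2)R 3/3 satisfied
(6,0)B 0/0 satisfied
All meet the threshold, so the configuration is stable.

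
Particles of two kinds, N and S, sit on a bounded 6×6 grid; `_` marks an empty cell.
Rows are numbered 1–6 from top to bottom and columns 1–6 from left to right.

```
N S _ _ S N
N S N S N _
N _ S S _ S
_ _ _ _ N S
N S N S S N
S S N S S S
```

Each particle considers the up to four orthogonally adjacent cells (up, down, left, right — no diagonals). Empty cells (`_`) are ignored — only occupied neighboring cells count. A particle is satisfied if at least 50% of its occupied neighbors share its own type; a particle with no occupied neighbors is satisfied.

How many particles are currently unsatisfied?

Row 1: (1,1)N 1/2 ok · (1,2)S 1/2 ok · (1,5)S 0/2 unhappy · (1,6)N 0/1 unhappy
Row 2: (2,1)N 2/3 ok · (2,2)S 1/3 unhappy · (2,3)N 0/3 unhappy · (2,4)S 1/3 unhappy · (2,5)N 0/2 unhappy
Row 3: (3,1)N 1/1 ok · (3,3)S 1/2 ok · (3,4)S 2/2 ok · (3,6)S 1/1 ok
Row 4: (4,5)N 0/2 unhappy · (4,6)S 1/3 unhappy
Row 5: (5,1)N 0/2 unhappy · (5,2)S 1/3 unhappy · (5,3)N 1/3 unhappy · (5,4)S 2/3 ok · (5,5)S 2/4 ok · (5,6)N 0/3 unhappy
Row 6: (6,1)S 1/2 ok · (6,2)S 2/3 ok · (6,3)N 1/3 unhappy · (6,4)S 2/3 ok · (6,5)S 3/3 ok · (6,6)S 1/2 ok
Unsatisfied: (1,5), (1,6), (2,2), (2,3), (2,4), (2,5), (4,5), (4,6), (5,1), (5,2), (5,3), (5,6), (6,3) — 13 in total.

13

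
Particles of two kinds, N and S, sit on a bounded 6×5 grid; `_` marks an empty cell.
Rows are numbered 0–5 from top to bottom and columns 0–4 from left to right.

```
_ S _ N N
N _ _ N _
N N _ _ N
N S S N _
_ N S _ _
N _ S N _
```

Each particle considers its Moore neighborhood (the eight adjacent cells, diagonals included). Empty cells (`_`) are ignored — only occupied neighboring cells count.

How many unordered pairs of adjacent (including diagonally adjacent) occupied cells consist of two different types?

Scan each occupied cell's neighbors to the right and below (and the two forward diagonals) so each pair is counted once.
Row 0: S(0,1)–N(1,0)≠ N(0,3)–N(0,4)= N(0,3)–N(1,3)= N(0,4)–N(1,3)=  → 1/4 unlike.
Row 1: N(1,0)–N(2,0)= N(1,0)–N(2,1)= N(1,3)–N(2,4)=  → 0/3 unlike.
Row 2: N(2,0)–N(2,1)= N(2,0)–N(3,0)= N(2,0)–S(3,1)≠ N(2,1)–S(3,1)≠ N(2,1)–S(3,2)≠ N(2,1)–N(3,0)= N(2,4)–N(3,3)=  → 3/7 unlike.
Row 3: N(3,0)–S(3,1)≠ N(3,0)–N(4,1)= S(3,1)–S(3,2)= S(3,1)–N(4,1)≠ S(3,1)–S(4,2)= S(3,2)–N(3,3)≠ S(3,2)–S(4,2)= S(3,2)–N(4,1)≠ N(3,3)–S(4,2)≠  → 5/9 unlike.
Row 4: N(4,1)–S(4,2)≠ N(4,1)–S(5,2)≠ N(4,1)–N(5,0)= S(4,2)–S(5,2)= S(4,2)–N(5,3)≠  → 3/5 unlike.
Row 5: S(5,2)–N(5,3)≠  → 1/1 unlike.
Total adjacent occupied pairs: 29; unlike-type pairs: 13.

13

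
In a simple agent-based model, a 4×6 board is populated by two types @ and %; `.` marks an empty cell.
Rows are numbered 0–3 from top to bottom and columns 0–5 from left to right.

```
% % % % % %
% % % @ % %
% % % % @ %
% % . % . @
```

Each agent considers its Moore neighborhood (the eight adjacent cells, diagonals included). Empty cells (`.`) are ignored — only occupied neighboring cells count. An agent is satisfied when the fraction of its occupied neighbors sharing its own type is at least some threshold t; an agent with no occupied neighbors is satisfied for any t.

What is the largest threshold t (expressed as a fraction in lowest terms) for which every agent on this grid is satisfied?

(0,0)% 3/3
(0,1)% 5/5
(0,2)% 4/5
(0,3)% 4/5
(0,4)% 4/5
(0,5)% 3/3
(1,0)% 5/5
(1,1)% 8/8
(1,2)% 7/8
(1,3)@ 1/8
(1,4)% 6/8
(1,5)% 4/5
(2,0)% 5/5
(2,1)% 7/7
(2,2)% 6/7
(2,3)% 4/6
(2,4)@ 2/7
(2,5)% 2/4
(3,0)% 3/3
(3,1)% 4/4
(3,3)% 2/3
(3,5)@ 1/2
The smallest same-type fraction is 1/8 at (1,3), which reduces to 1/8. Any threshold above that leaves this agent unsatisfied.

1/8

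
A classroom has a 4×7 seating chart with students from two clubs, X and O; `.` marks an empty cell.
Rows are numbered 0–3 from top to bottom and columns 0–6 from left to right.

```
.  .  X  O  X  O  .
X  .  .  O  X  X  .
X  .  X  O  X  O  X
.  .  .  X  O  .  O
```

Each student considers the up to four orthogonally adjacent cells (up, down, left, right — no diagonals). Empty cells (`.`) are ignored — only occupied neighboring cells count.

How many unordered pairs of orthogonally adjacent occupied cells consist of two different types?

14

Scan each occupied cell's neighbors to the right and below so each pair is counted once.
Row 0: X(0,2)–O(0,3)≠ O(0,3)–X(0,4)≠ O(0,3)–O(1,3)= X(0,4)–O(0,5)≠ X(0,4)–X(1,4)= O(0,5)–X(1,5)≠  → 4/6 unlike.
Row 1: X(1,0)–X(2,0)= O(1,3)–X(1,4)≠ O(1,3)–O(2,3)= X(1,4)–X(1,5)= X(1,4)–X(2,4)= X(1,5)–O(2,5)≠  → 2/6 unlike.
Row 2: X(2,2)–O(2,3)≠ O(2,3)–X(2,4)≠ O(2,3)–X(3,3)≠ X(2,4)–O(2,5)≠ X(2,4)–O(3,4)≠ O(2,5)–X(2,6)≠ X(2,6)–O(3,6)≠  → 7/7 unlike.
Row 3: X(3,3)–O(3,4)≠  → 1/1 unlike.
Total adjacent occupied pairs: 20; unlike-type pairs: 14.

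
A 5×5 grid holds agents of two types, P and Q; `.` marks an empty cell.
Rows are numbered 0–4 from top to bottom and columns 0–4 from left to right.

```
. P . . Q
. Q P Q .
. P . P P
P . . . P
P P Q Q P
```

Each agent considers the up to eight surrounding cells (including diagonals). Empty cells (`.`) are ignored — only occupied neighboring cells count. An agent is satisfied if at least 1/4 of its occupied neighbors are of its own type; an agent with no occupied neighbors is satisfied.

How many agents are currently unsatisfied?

1

Row 0: (0,1)P 1/2 ok · (0,4)Q 1/1 ok
Row 1: (1,1)Q 0/3 unhappy · (1,2)P 3/5 ok · (1,3)Q 1/4 ok
Row 2: (2,1)P 2/3 ok · (2,3)P 3/4 ok · (2,4)P 2/3 ok
Row 3: (3,0)P 3/3 ok · (3,4)P 3/4 ok
Row 4: (4,0)P 2/2 ok · (4,1)P 2/3 ok · (4,2)Q 1/2 ok · (4,3)Q 1/3 ok · (4,4)P 1/2 ok
Unsatisfied: (1,1) — 1 in total.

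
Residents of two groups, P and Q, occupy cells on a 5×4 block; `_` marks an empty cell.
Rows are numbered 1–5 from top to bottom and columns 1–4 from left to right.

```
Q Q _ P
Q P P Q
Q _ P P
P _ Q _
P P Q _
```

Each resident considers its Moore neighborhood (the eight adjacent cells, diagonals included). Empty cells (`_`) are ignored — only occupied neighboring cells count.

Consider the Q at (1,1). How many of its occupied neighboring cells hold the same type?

Occupied neighbors of (1,1): (1,2)=Q, (2,1)=Q, (2,2)=P.
Same type (Q): 2 of 3.

2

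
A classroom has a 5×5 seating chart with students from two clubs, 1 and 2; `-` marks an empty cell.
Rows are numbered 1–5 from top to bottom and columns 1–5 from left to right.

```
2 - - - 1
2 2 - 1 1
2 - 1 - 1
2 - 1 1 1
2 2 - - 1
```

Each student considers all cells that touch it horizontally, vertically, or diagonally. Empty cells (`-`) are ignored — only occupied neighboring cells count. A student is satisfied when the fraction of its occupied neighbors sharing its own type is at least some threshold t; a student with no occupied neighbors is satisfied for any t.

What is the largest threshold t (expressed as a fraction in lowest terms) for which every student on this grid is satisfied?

2/3

(1,1)2 2/2
(1,5)1 2/2
(2,1)2 3/3
(2,2)2 3/4
(2,4)1 4/4
(2,5)1 3/3
(3,1)2 3/3
(3,3)1 3/4
(3,5)1 4/4
(4,1)2 3/3
(4,3)1 2/3
(4,4)1 5/5
(4,5)1 3/3
(5,1)2 2/2
(5,2)2 2/3
(5,5)1 2/2
The smallest same-type fraction is 2/3 at (4,3), which reduces to 2/3. Any threshold above that leaves this student unsatisfied.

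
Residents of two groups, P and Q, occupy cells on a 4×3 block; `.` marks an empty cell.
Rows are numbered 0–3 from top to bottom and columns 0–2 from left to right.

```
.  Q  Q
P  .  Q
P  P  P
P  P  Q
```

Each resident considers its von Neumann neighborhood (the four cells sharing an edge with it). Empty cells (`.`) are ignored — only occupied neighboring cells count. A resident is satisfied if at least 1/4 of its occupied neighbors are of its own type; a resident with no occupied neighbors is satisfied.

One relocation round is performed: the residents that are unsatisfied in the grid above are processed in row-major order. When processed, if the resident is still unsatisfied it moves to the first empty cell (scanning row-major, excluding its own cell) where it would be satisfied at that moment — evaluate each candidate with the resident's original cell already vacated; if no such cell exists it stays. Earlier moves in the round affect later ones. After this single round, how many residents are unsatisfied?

Initially unsatisfied (in order): (3,2).
  (3,2) → (0,0).
Resulting grid:
Q Q Q
P . Q
P P P
P P .
All satisfied now.

0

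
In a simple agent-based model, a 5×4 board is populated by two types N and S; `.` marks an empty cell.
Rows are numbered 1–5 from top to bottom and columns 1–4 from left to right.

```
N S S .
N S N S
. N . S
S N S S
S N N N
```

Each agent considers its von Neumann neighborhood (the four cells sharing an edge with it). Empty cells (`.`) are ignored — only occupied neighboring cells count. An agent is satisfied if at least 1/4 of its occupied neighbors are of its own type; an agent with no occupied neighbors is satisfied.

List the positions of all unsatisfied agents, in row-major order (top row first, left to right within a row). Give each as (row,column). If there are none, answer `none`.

Row 1: (1,1)N 1/2 satisfied · (1,2)S 2/3 satisfied · (1,3)S 1/2 satisfied
Row 2: (2,1)N 1/2 satisfied · (2,2)S 1/4 satisfied · (2,3)N 0/3 not · (2,4)S 1/2 satisfied
Row 3: (3,2)N 1/2 satisfied · (3,4)S 2/2 satisfied
Row 4: (4,1)S 1/2 satisfied · (4,2)N 2/4 satisfied · (4,3)S 1/3 satisfied · (4,4)S 2/3 satisfied
Row 5: (5,1)S 1/2 satisfied · (5,2)N 2/3 satisfied · (5,3)N 2/3 satisfied · (5,4)N 1/2 satisfied

(2,3)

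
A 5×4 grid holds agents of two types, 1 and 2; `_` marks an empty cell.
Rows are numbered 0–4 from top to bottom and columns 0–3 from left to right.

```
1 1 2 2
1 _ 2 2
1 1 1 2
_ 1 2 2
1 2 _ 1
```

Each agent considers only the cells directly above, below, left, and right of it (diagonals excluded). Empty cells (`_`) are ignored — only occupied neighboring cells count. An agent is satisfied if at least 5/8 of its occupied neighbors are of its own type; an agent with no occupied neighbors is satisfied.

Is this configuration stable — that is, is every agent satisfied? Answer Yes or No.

Row 0: (0,0)1 2/2 ✓ · (0,1)1 1/2 ✗ · (0,2)2 2/3 ✓ · (0,3)2 2/2 ✓
Row 1: (1,0)1 2/2 ✓ · (1,2)2 2/3 ✓ · (1,3)2 3/3 ✓
Row 2: (2,0)1 2/2 ✓ · (2,1)1 3/3 ✓ · (2,2)1 1/4 ✗ · (2,3)2 2/3 ✓
Row 3: (3,1)1 1/3 ✗ · (3,2)2 1/3 ✗ · (3,3)2 2/3 ✓
Row 4: (4,0)1 0/1 ✗ · (4,1)2 0/2 ✗ · (4,3)1 0/1 ✗
For instance (0,1) has only 1/2 same-type neighbors, below 5/8.

No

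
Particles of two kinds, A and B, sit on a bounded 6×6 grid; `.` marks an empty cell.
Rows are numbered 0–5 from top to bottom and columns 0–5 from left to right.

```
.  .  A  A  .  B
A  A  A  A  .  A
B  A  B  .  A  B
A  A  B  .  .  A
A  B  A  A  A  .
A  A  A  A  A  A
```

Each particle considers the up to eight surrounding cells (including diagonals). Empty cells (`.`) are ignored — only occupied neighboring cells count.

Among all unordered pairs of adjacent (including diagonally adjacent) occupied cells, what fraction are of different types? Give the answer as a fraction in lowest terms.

Scan each occupied cell's neighbors to the right and below (and the two forward diagonals) so each pair is counted once.
Row 0: A(0,2)–A(0,3)= A(0,2)–A(1,2)= A(0,2)–A(1,3)= A(0,2)–A(1,1)= A(0,3)–A(1,3)= A(0,3)–A(1,2)= B(0,5)–A(1,5)≠  → 1/7 unlike.
Row 1: A(1,0)–A(1,1)= A(1,0)–B(2,0)≠ A(1,0)–A(2,1)= A(1,1)–A(1,2)= A(1,1)–A(2,1)= A(1,1)–B(2,2)≠ A(1,1)–B(2,0)≠ A(1,2)–A(1,3)= A(1,2)–B(2,2)≠ A(1,2)–A(2,1)= A(1,3)–A(2,4)= A(1,3)–B(2,2)≠ A(1,5)–B(2,5)≠ A(1,5)–A(2,4)=  → 6/14 unlike.
Row 2: B(2,0)–A(2,1)≠ B(2,0)–A(3,0)≠ B(2,0)–A(3,1)≠ A(2,1)–B(2,2)≠ A(2,1)–A(3,1)= A(2,1)–B(3,2)≠ A(2,1)–A(3,0)= B(2,2)–B(3,2)= B(2,2)–A(3,1)≠ A(2,4)–B(2,5)≠ A(2,4)–A(3,5)= B(2,5)–A(3,5)≠  → 8/12 unlike.
Row 3: A(3,0)–A(3,1)= A(3,0)–A(4,0)= A(3,0)–B(4,1)≠ A(3,1)–B(3,2)≠ A(3,1)–B(4,1)≠ A(3,1)–A(4,2)= A(3,1)–A(4,0)= B(3,2)–A(4,2)≠ B(3,2)–A(4,3)≠ B(3,2)–B(4,1)= A(3,5)–A(4,4)=  → 5/11 unlike.
Row 4: A(4,0)–B(4,1)≠ A(4,0)–A(5,0)= A(4,0)–A(5,1)= B(4,1)–A(4,2)≠ B(4,1)–A(5,1)≠ B(4,1)–A(5,2)≠ B(4,1)–A(5,0)≠ A(4,2)–A(4,3)= A(4,2)–A(5,2)= A(4,2)–A(5,3)= A(4,2)–A(5,1)= A(4,3)–A(4,4)= A(4,3)–A(5,3)= A(4,3)–A(5,4)= A(4,3)–A(5,2)= A(4,4)–A(5,4)= A(4,4)–A(5,5)= A(4,4)–A(5,3)=  → 5/18 unlike.
Row 5: A(5,0)–A(5,1)= A(5,1)–A(5,2)= A(5,2)–A(5,3)= A(5,3)–A(5,4)= A(5,4)–A(5,5)=  → 0/5 unlike.
Total adjacent occupied pairs: 67; unlike-type pairs: 25.
25/67 is already in lowest terms.

25/67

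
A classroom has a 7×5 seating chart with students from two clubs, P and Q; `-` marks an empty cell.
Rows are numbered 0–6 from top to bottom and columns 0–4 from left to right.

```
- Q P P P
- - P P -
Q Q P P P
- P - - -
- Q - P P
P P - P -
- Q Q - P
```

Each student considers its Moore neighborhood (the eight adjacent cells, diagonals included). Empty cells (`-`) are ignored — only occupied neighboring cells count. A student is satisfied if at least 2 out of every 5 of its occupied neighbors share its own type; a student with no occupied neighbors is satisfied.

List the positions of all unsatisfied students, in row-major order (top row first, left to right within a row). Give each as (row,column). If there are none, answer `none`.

(0,1), (2,1), (3,1), (4,1), (5,0), (5,1), (6,1), (6,2)

Row 0: (0,1)Q 0/2 ✗ · (0,2)P 3/4 ✓ · (0,3)P 4/4 ✓ · (0,4)P 2/2 ✓
Row 1: (1,2)P 5/7 ✓ · (1,3)P 7/7 ✓
Row 2: (2,0)Q 1/2 ✓ · (2,1)Q 1/4 ✗ · (2,2)P 4/5 ✓ · (2,3)P 4/4 ✓ · (2,4)P 2/2 ✓
Row 3: (3,1)P 1/4 ✗
Row 4: (4,1)Q 0/3 ✗ · (4,3)P 2/2 ✓ · (4,4)P 2/2 ✓
Row 5: (5,0)P 1/3 ✗ · (5,1)P 1/4 ✗ · (5,3)P 3/4 ✓
Row 6: (6,1)Q 1/3 ✗ · (6,2)Q 1/3 ✗ · (6,4)P 1/1 ✓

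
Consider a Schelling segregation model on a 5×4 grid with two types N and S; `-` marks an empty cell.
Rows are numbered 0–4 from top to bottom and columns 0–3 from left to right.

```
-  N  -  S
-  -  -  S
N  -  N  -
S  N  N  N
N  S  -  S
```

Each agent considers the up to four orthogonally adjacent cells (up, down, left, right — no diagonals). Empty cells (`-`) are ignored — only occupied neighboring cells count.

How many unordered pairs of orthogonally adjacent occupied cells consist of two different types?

6

Scan each occupied cell's neighbors to the right and below so each pair is counted once.
From row 0: 0 unlike of 1 pairs (running 0/1).
From row 2: 1 unlike of 2 pairs (running 1/3).
From row 3: 4 unlike of 6 pairs (running 5/9).
From row 4: 1 unlike of 1 pairs (running 6/10).
Total adjacent occupied pairs: 10; unlike-type pairs: 6.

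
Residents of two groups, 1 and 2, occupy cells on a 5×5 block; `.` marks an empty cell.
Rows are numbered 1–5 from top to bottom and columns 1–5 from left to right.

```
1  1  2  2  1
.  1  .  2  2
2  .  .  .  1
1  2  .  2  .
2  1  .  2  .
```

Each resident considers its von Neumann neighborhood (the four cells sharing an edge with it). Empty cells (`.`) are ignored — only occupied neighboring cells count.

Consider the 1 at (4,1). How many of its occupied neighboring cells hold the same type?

0

Occupied neighbors of (4,1): (3,1)=2, (5,1)=2, (4,2)=2.
Same type (1): 0 of 3.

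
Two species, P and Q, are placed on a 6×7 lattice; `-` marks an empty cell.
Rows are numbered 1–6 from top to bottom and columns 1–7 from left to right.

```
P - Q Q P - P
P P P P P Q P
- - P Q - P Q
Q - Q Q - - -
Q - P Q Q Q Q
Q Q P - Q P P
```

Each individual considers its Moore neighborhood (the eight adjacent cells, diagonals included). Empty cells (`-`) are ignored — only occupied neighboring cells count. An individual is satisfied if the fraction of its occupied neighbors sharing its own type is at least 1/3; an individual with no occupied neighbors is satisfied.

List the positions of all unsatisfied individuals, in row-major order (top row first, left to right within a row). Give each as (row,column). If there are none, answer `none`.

(1,1)P 2/2 ✓
(1,3)Q 1/4 ✗
(1,4)Q 1/5 ✗
(1,5)P 2/4 ✓
(1,7)P 1/2 ✓
(2,1)P 2/2 ✓
(2,2)P 4/5 ✓
(2,3)P 3/6 ✓
(2,4)P 4/7 ✓
(2,5)P 3/6 ✓
(2,6)Q 1/6 ✗
(2,7)P 2/4 ✓
(3,3)P 3/6 ✓
(3,4)Q 2/6 ✓
(3,6)P 2/4 ✓
(3,7)Q 1/3 ✓
(4,1)Q 1/1 ✓
(4,3)Q 3/5 ✓
(4,4)Q 4/6 ✓
(5,1)Q 3/3 ✓
(5,3)P 1/5 ✗
(5,4)Q 4/6 ✓
(5,5)Q 4/5 ✓
(5,6)Q 3/5 ✓
(5,7)Q 1/3 ✓
(6,1)Q 2/2 ✓
(6,2)Q 2/4 ✓
(6,3)P 1/3 ✓
(6,5)Q 3/4 ✓
(6,6)P 1/5 ✗
(6,7)P 1/3 ✓

(1,3), (1,4), (2,6), (5,3), (6,6)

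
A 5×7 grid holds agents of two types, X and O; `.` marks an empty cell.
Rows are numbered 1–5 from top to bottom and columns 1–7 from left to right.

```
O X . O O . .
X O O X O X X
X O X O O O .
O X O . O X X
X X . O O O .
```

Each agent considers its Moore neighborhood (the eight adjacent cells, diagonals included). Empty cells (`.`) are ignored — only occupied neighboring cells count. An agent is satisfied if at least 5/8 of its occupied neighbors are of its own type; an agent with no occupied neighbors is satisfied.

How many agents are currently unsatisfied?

21

(1,1)O 1/3 not
(1,2)X 1/4 not
(1,4)O 3/4 satisfied
(1,5)O 2/4 not
(2,1)X 2/5 not
(2,2)O 3/7 not
(2,3)O 4/7 not
(2,4)X 1/7 not
(2,5)O 5/7 satisfied
(2,6)X 1/5 not
(2,7)X 1/2 not
(3,1)X 2/5 not
(3,2)O 4/8 not
(3,3)X 2/7 not
(3,4)O 5/7 satisfied
(3,5)O 4/7 not
(3,6)O 3/7 not
(4,1)O 1/5 not
(4,2)X 4/7 not
(4,3)O 3/6 not
(4,5)O 6/7 satisfied
(4,6)X 1/6 not
(4,7)X 1/3 not
(5,1)X 2/3 satisfied
(5,2)X 2/4 not
(5,4)O 3/3 satisfied
(5,5)O 3/4 satisfied
(5,6)O 2/4 not
Unsatisfied: (1,1), (1,2), (1,5), (2,1), (2,2), (2,3), (2,4), (2,6), (2,7), (3,1), (3,2), (3,3), (3,5), (3,6), (4,1), (4,2), (4,3), (4,6), (4,7), (5,2), (5,6) — 21 in total.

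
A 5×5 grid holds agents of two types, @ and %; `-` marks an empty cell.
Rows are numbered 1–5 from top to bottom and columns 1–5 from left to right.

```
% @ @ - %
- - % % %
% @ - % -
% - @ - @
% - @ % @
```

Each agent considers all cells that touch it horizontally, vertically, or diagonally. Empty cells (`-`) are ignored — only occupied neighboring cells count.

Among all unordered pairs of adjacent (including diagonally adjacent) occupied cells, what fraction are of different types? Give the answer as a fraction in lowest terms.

1/2

Scan each occupied cell's neighbors to the right and below (and the two forward diagonals) so each pair is counted once.
From row 1: 4 unlike of 7 pairs (running 4/7).
From row 2: 1 unlike of 6 pairs (running 5/13).
From row 3: 4 unlike of 6 pairs (running 9/19).
From row 4: 2 unlike of 5 pairs (running 11/24).
From row 5: 2 unlike of 2 pairs (running 13/26).
Total adjacent occupied pairs: 26; unlike-type pairs: 13.
13/26 reduces to 1/2.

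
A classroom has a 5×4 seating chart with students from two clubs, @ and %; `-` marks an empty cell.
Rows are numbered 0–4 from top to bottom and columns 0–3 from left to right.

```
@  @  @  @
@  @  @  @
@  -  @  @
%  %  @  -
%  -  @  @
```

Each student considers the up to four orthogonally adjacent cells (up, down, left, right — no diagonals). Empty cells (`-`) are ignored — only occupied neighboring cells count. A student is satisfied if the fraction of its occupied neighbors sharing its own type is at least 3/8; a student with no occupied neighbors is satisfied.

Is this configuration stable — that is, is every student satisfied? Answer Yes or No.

Yes

Row 0: (0,0)@ 2/2 satisfied · (0,1)@ 3/3 satisfied · (0,2)@ 3/3 satisfied · (0,3)@ 2/2 satisfied
Row 1: (1,0)@ 3/3 satisfied · (1,1)@ 3/3 satisfied · (1,2)@ 4/4 satisfied · (1,3)@ 3/3 satisfied
Row 2: (2,0)@ 1/2 satisfied · (2,2)@ 3/3 satisfied · (2,3)@ 2/2 satisfied
Row 3: (3,0)% 2/3 satisfied · (3,1)% 1/2 satisfied · (3,2)@ 2/3 satisfied
Row 4: (4,0)% 1/1 satisfied · (4,2)@ 2/2 satisfied · (4,3)@ 1/1 satisfied
All meet the threshold, so the configuration is stable.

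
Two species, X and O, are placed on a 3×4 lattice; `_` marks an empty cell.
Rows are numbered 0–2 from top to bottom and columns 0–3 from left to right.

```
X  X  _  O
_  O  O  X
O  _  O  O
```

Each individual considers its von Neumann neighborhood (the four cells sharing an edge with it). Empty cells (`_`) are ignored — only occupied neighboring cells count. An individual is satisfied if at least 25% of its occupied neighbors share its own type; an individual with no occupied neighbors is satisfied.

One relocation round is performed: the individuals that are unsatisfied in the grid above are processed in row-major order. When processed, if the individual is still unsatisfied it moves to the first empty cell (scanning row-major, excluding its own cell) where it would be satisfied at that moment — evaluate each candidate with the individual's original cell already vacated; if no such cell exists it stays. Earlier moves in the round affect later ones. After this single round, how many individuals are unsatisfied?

Initially unsatisfied (in order): (0,3), (1,3).
  (0,3) → (0,2).
  (1,3) → (1,0).
Resulting grid:
X X O _
X O O _
O _ O O
Unsatisfied now: (2,0).

1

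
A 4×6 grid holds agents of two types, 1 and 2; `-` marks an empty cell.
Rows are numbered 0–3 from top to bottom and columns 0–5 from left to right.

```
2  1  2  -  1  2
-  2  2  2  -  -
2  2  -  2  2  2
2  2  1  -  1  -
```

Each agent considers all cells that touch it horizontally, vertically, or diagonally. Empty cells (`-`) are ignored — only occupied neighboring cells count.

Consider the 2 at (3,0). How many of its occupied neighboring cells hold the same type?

Occupied neighbors of (3,0): (2,0)=2, (2,1)=2, (3,1)=2.
Same type (2): 3 of 3.

3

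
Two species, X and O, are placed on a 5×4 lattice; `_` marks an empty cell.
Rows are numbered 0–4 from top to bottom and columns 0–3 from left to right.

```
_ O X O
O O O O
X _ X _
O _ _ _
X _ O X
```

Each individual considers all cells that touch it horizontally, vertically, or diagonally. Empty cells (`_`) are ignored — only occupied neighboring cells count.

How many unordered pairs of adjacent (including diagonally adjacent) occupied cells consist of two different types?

Scan each occupied cell's neighbors to the right and below (and the two forward diagonals) so each pair is counted once.
Row 0: O(0,1)–X(0,2)≠ O(0,1)–O(1,1)= O(0,1)–O(1,2)= O(0,1)–O(1,0)= X(0,2)–O(0,3)≠ X(0,2)–O(1,2)≠ X(0,2)–O(1,3)≠ X(0,2)–O(1,1)≠ O(0,3)–O(1,3)= O(0,3)–O(1,2)=  → 5/10 unlike.
Row 1: O(1,0)–O(1,1)= O(1,0)–X(2,0)≠ O(1,1)–O(1,2)= O(1,1)–X(2,2)≠ O(1,1)–X(2,0)≠ O(1,2)–O(1,3)= O(1,2)–X(2,2)≠ O(1,3)–X(2,2)≠  → 5/8 unlike.
Row 2: X(2,0)–O(3,0)≠  → 1/1 unlike.
Row 3: O(3,0)–X(4,0)≠  → 1/1 unlike.
Row 4: O(4,2)–X(4,3)≠  → 1/1 unlike.
Total adjacent occupied pairs: 21; unlike-type pairs: 13.

13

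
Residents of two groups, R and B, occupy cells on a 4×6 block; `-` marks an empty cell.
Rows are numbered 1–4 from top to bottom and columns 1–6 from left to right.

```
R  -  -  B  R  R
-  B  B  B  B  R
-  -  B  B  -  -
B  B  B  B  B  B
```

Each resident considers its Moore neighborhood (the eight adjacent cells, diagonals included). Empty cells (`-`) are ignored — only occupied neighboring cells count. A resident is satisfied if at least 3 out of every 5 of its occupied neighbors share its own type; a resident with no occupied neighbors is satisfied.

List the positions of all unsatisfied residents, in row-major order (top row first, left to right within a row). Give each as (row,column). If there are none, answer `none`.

(1,1), (1,5), (2,5)

(1,1)R 0/1 unhappy
(1,4)B 3/4 ok
(1,5)R 2/5 unhappy
(1,6)R 2/3 ok
(2,2)B 2/3 ok
(2,3)B 5/5 ok
(2,4)B 5/6 ok
(2,5)B 3/6 unhappy
(2,6)R 2/3 ok
(3,3)B 7/7 ok
(3,4)B 7/7 ok
(4,1)B 1/1 ok
(4,2)B 3/3 ok
(4,3)B 4/4 ok
(4,4)B 4/4 ok
(4,5)B 3/3 ok
(4,6)B 1/1 ok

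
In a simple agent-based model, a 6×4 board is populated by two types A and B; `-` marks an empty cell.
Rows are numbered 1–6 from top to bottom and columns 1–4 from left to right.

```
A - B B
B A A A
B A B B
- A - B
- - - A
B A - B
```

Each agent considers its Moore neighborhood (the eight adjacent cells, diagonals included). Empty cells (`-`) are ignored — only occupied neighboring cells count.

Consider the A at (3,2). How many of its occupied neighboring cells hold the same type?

Occupied neighbors of (3,2): (2,1)=B, (2,2)=A, (2,3)=A, (3,1)=B, (3,3)=B, (4,2)=A.
Same type (A): 3 of 6.

3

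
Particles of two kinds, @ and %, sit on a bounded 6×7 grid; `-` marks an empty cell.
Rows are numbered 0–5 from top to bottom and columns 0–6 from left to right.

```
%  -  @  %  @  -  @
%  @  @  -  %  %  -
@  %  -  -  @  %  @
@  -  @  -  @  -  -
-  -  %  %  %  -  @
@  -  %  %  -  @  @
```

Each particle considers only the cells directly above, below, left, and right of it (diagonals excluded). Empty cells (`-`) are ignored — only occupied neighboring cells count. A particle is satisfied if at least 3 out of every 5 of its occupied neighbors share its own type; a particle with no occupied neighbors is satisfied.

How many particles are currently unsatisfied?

14

Row 0: (0,0)% 1/1 ok · (0,2)@ 1/2 unhappy · (0,3)% 0/2 unhappy · (0,4)@ 0/2 unhappy · (0,6)@ 0/0 ok
Row 1: (1,0)% 1/3 unhappy · (1,1)@ 1/3 unhappy · (1,2)@ 2/2 ok · (1,4)% 1/3 unhappy · (1,5)% 2/2 ok
Row 2: (2,0)@ 1/3 unhappy · (2,1)% 0/2 unhappy · (2,4)@ 1/3 unhappy · (2,5)% 1/3 unhappy · (2,6)@ 0/1 unhappy
Row 3: (3,0)@ 1/1 ok · (3,2)@ 0/1 unhappy · (3,4)@ 1/2 unhappy
Row 4: (4,2)% 2/3 ok · (4,3)% 3/3 ok · (4,4)% 1/2 unhappy · (4,6)@ 1/1 ok
Row 5: (5,0)@ 0/0 ok · (5,2)% 2/2 ok · (5,3)% 2/2 ok · (5,5)@ 1/1 ok · (5,6)@ 2/2 ok
Unsatisfied: (0,2), (0,3), (0,4), (1,0), (1,1), (1,4), (2,0), (2,1), (2,4), (2,5), (2,6), (3,2), (3,4), (4,4) — 14 in total.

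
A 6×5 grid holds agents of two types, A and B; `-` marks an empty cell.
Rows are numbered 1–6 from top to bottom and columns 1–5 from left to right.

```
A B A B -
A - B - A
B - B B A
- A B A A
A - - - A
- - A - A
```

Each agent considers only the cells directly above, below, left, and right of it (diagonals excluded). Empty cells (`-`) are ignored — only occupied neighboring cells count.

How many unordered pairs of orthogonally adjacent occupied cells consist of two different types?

Scan each occupied cell's neighbors to the right and below so each pair is counted once.
Row 1: A(1,1)–B(1,2)≠ A(1,1)–A(2,1)= B(1,2)–A(1,3)≠ A(1,3)–B(1,4)≠ A(1,3)–B(2,3)≠  → 4/5 unlike.
Row 2: A(2,1)–B(3,1)≠ B(2,3)–B(3,3)= A(2,5)–A(3,5)=  → 1/3 unlike.
Row 3: B(3,3)–B(3,4)= B(3,3)–B(4,3)= B(3,4)–A(3,5)≠ B(3,4)–A(4,4)≠ A(3,5)–A(4,5)=  → 2/5 unlike.
Row 4: A(4,2)–B(4,3)≠ B(4,3)–A(4,4)≠ A(4,4)–A(4,5)= A(4,5)–A(5,5)=  → 2/4 unlike.
Row 5: A(5,5)–A(6,5)=  → 0/1 unlike.
Total adjacent occupied pairs: 18; unlike-type pairs: 9.

9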